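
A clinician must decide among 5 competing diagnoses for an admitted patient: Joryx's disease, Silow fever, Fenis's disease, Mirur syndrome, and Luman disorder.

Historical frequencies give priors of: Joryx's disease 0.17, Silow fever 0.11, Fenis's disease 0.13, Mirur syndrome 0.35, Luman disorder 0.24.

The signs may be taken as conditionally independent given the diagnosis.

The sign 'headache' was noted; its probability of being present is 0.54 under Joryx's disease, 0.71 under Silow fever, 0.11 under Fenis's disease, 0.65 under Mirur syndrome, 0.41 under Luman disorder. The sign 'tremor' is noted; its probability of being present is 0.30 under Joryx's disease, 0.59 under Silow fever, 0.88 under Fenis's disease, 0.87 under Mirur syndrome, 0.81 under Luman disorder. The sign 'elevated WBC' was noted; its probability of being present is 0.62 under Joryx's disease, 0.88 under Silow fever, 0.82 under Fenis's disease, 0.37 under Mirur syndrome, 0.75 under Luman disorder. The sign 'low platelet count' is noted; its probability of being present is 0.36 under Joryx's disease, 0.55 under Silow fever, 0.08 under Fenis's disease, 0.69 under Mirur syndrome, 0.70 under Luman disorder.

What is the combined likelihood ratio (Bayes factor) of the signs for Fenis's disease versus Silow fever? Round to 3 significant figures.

The Bayes factor is the ratio of the joint likelihoods of the sign pattern under the two hypotheses.
  Fenis's disease: 0.11 × 0.88 × 0.82 × 0.08 = 0.0063501
  Silow fever: 0.71 × 0.59 × 0.88 × 0.55 = 0.20275
Bayes factor = 0.0063501 / 0.20275 ≈ 0.0313

0.0313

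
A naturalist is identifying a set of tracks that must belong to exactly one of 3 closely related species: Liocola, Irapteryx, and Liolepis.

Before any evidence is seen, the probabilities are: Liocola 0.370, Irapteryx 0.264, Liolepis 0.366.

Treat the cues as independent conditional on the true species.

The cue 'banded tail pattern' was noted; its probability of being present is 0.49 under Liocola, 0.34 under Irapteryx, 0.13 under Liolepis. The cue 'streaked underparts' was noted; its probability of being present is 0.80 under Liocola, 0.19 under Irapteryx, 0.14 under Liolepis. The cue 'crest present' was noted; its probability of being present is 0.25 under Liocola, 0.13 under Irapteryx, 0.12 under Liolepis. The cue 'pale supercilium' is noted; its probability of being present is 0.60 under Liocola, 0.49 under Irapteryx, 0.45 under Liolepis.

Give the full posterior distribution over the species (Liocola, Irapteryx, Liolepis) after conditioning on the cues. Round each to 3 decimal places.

0.938, 0.047, 0.016

Multiply each prior by the joint likelihood of the cue pattern:
  Liocola: 0.370 × 0.49 × 0.80 × 0.25 × 0.60 = 0.021756
  Irapteryx: 0.264 × 0.34 × 0.19 × 0.13 × 0.49 = 0.0010864
  Liolepis: 0.366 × 0.13 × 0.14 × 0.12 × 0.45 = 0.0003597
Marginal likelihood of the evidence = 0.023202.
P(Liocola | evidence) = 0.021756 / 0.023202 ≈ 0.938
P(Irapteryx | evidence) = 0.0010864 / 0.023202 ≈ 0.047
P(Liolepis | evidence) = 0.0003597 / 0.023202 ≈ 0.016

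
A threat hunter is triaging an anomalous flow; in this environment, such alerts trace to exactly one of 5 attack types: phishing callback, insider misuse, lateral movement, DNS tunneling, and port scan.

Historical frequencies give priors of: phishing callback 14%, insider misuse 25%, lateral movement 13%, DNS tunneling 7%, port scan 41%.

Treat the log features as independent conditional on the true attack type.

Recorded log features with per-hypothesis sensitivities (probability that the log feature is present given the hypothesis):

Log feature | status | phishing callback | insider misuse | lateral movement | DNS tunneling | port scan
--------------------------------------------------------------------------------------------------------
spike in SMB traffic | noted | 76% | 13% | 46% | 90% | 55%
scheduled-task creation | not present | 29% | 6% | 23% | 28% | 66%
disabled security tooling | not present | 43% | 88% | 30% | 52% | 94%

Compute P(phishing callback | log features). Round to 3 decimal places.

Multiply each prior by the joint likelihood of the log feature pattern (using 1 − P(present | H) for each absent log feature):
  phishing callback: 0.14 × 0.76 × (1 − 0.29) × (1 − 0.43) = 0.04306
  insider misuse: 0.25 × 0.13 × (1 − 0.06) × (1 − 0.88) = 0.003666
  lateral movement: 0.13 × 0.46 × (1 − 0.23) × (1 − 0.30) = 0.032232
  DNS tunneling: 0.07 × 0.90 × (1 − 0.28) × (1 − 0.52) = 0.021773
  port scan: 0.41 × 0.55 × (1 − 0.66) × (1 − 0.94) = 0.0046002
Normalizing constant Z = 0.04306 + 0.003666 + 0.032232 + 0.021773 + 0.0046002 = 0.10533.
P(phishing callback | evidence) = 0.04306 / 0.10533 ≈ 0.409.

0.409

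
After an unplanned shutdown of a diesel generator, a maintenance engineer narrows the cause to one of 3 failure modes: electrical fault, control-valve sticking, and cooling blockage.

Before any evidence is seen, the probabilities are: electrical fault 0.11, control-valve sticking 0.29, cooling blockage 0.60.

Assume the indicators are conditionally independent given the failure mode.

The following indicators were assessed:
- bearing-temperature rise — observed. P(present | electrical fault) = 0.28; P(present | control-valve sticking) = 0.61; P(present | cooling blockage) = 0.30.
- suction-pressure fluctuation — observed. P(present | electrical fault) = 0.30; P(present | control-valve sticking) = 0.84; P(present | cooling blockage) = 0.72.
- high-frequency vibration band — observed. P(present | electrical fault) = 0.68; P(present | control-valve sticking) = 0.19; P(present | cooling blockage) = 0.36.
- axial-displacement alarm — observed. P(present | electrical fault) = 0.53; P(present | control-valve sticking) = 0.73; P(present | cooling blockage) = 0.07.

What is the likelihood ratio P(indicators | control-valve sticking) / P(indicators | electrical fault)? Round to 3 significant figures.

Joint likelihood of the indicator pattern under each hypothesis:
  control-valve sticking: 0.61 × 0.84 × 0.19 × 0.73 = 0.07107
  electrical fault: 0.28 × 0.30 × 0.68 × 0.53 = 0.030274
Bayes factor = 0.07107 / 0.030274 ≈ 2.35

2.35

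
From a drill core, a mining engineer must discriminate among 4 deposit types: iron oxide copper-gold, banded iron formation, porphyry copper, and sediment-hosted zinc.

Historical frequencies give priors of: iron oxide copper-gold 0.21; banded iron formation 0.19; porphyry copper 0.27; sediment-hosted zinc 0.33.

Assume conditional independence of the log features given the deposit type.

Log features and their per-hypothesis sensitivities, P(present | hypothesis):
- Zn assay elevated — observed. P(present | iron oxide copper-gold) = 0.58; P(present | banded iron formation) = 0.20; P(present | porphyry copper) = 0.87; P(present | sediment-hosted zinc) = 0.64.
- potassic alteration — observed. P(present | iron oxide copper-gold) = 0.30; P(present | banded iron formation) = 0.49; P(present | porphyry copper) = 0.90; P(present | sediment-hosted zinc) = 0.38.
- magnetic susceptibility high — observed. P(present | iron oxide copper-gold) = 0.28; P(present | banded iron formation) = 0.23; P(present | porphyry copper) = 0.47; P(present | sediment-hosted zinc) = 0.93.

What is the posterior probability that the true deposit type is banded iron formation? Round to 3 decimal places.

0.023

Multiply each prior by the joint likelihood of the log feature pattern:
  iron oxide copper-gold: 0.21 × 0.58 × 0.30 × 0.28 = 0.010231
  banded iron formation: 0.19 × 0.20 × 0.49 × 0.23 = 0.0042826
  porphyry copper: 0.27 × 0.87 × 0.90 × 0.47 = 0.099363
  sediment-hosted zinc: 0.33 × 0.64 × 0.38 × 0.93 = 0.074638
The unnormalized weights sum to 0.18851.
P(banded iron formation | evidence) = 0.0042826 / 0.18851 ≈ 0.023.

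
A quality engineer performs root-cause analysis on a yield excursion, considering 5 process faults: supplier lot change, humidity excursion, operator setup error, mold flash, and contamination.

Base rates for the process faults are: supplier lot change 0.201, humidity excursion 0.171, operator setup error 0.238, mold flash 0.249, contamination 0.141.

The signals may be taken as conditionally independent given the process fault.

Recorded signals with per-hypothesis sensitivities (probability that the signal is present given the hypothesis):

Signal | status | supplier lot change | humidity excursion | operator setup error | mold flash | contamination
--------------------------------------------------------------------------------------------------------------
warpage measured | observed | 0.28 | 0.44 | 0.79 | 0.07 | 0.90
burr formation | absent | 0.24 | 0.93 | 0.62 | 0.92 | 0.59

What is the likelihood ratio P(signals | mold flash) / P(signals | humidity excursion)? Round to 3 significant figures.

0.182

The Bayes factor is the ratio of the joint likelihoods of the signal pattern under the two hypotheses (using 1 − P(present | H) for each absent signal).
  mold flash: 0.07 × (1 − 0.92) = 0.0056
  humidity excursion: 0.44 × (1 − 0.93) = 0.0308
Bayes factor = 0.0056 / 0.0308 ≈ 0.182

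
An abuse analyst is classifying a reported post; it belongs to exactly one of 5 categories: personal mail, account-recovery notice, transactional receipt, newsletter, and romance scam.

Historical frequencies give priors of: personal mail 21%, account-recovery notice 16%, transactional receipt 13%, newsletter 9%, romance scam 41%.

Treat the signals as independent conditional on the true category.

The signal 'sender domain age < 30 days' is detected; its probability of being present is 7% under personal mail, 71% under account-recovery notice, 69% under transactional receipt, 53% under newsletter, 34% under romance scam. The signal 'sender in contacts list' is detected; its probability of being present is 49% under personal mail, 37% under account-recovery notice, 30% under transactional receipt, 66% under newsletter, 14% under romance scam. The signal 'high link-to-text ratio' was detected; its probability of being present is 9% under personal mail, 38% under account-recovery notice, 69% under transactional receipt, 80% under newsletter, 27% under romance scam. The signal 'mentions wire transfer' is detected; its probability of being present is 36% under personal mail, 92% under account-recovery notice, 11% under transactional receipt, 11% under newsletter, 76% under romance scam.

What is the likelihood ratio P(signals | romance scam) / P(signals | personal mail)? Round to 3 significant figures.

The Bayes factor is the ratio of the joint likelihoods of the signal pattern under the two hypotheses.
  romance scam: 0.34 × 0.14 × 0.27 × 0.76 = 0.0097675
  personal mail: 0.07 × 0.49 × 0.09 × 0.36 = 0.0011113
Bayes factor = 0.0097675 / 0.0011113 ≈ 8.79

8.79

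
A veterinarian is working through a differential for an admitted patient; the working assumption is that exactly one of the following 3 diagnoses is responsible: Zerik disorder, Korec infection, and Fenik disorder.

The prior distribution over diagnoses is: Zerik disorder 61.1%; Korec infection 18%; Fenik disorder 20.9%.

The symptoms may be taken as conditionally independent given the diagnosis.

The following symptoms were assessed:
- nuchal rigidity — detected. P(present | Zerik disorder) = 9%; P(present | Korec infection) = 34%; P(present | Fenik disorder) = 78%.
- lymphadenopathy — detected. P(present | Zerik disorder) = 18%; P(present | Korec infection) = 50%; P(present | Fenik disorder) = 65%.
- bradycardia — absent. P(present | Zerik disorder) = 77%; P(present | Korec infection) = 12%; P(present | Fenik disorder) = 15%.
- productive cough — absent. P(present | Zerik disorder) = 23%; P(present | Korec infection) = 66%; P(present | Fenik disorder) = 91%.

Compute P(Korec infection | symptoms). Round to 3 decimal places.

By Bayes' rule with conditional independence, the unnormalized weight for each hypothesis is prior × ∏ likelihoods (using 1 − P(present | H) for each absent symptom):
  Zerik disorder: 0.611 × 0.09 × 0.18 × (1 − 0.77) × (1 − 0.23) = 0.001753
  Korec infection: 0.180 × 0.34 × 0.50 × (1 − 0.12) × (1 − 0.66) = 0.0091555
  Fenik disorder: 0.209 × 0.78 × 0.65 × (1 − 0.15) × (1 − 0.91) = 0.0081062
The unnormalized weights sum to 0.019015.
P(Korec infection | evidence) = 0.0091555 / 0.019015 ≈ 0.481.

0.481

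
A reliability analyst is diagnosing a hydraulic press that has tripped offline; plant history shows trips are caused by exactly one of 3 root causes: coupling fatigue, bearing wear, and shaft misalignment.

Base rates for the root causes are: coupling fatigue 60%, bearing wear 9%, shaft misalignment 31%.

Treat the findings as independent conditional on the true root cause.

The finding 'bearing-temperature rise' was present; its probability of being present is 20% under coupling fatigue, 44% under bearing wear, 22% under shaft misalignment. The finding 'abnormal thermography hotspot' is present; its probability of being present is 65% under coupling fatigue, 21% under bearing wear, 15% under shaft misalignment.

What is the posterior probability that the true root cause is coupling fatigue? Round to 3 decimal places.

0.808

Multiply each prior by the joint likelihood of the evidence pattern:
  coupling fatigue: 0.60 × 0.20 × 0.65 = 0.078
  bearing wear: 0.09 × 0.44 × 0.21 = 0.008316
  shaft misalignment: 0.31 × 0.22 × 0.15 = 0.01023
Normalizing constant Z = 0.078 + 0.008316 + 0.01023 = 0.096546.
P(coupling fatigue | evidence) = 0.078 / 0.096546 ≈ 0.808.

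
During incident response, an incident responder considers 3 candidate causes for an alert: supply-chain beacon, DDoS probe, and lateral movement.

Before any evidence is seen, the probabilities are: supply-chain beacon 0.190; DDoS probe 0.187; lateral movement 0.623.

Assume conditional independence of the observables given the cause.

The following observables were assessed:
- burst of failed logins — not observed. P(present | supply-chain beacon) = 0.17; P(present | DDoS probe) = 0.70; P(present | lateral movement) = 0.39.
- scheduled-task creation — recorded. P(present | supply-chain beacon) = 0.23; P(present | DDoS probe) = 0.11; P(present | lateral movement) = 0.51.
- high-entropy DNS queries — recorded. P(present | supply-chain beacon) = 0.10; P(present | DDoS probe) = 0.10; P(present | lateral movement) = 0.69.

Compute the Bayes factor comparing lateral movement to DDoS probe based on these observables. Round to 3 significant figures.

Take the product of per-observable likelihoods under each hypothesis (using 1 − P(present | H) for each absent observable), then divide.
  lateral movement: (1 − 0.39) × 0.51 × 0.69 = 0.21466
  DDoS probe: (1 − 0.70) × 0.11 × 0.10 = 0.0033
Bayes factor = 0.21466 / 0.0033 ≈ 65.0

65.0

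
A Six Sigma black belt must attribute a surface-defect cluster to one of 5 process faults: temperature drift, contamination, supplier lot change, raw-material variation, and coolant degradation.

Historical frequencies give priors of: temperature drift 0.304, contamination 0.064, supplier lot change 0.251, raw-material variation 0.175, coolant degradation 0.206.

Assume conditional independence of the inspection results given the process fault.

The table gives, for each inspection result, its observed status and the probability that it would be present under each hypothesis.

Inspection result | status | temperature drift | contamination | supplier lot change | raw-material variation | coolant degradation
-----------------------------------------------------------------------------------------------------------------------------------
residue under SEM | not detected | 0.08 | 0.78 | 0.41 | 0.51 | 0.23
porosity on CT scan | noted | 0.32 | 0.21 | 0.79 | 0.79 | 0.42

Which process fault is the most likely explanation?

supplier lot change

By Bayes' rule with conditional independence, the unnormalized weight for each hypothesis is prior × ∏ likelihoods (using 1 − P(present | H) for each absent inspection result):
  temperature drift: 0.304 × (1 − 0.08) × 0.32 = 0.089498
  contamination: 0.064 × (1 − 0.78) × 0.21 = 0.0029568
  supplier lot change: 0.251 × (1 − 0.41) × 0.79 = 0.11699
  raw-material variation: 0.175 × (1 − 0.51) × 0.79 = 0.067742
  coolant degradation: 0.206 × (1 − 0.23) × 0.42 = 0.06662
Normalizing constant Z = 0.089498 + 0.0029568 + 0.11699 + 0.067742 + 0.06662 = 0.34381.
P(temperature drift | evidence) ≈ 0.089498 / 0.34381 ≈ 0.260
P(contamination | evidence) ≈ 0.0029568 / 0.34381 ≈ 0.009
P(supplier lot change | evidence) ≈ 0.11699 / 0.34381 ≈ 0.340
P(raw-material variation | evidence) ≈ 0.067742 / 0.34381 ≈ 0.197
P(coolant degradation | evidence) ≈ 0.06662 / 0.34381 ≈ 0.194
The largest is 0.340, so supplier lot change is most probable.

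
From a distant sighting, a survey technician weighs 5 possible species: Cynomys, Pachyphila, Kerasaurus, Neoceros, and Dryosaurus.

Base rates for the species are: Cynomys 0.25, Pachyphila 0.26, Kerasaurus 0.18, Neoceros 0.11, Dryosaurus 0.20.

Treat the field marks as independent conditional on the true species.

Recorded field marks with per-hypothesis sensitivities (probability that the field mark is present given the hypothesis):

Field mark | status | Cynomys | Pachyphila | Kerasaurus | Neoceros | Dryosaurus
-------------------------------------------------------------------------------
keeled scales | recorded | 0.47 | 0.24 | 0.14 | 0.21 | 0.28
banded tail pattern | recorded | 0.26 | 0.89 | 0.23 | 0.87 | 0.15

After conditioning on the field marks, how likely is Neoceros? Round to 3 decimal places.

For each hypothesis, the unnormalized posterior weight is prior × product of the field mark likelihoods:
  Cynomys: 0.25 × 0.47 × 0.26 = 0.03055
  Pachyphila: 0.26 × 0.24 × 0.89 = 0.055536
  Kerasaurus: 0.18 × 0.14 × 0.23 = 0.005796
  Neoceros: 0.11 × 0.21 × 0.87 = 0.020097
  Dryosaurus: 0.20 × 0.28 × 0.15 = 0.0084
Marginal likelihood of the evidence = 0.12038.
P(Neoceros | evidence) = 0.020097 / 0.12038 ≈ 0.167.

0.167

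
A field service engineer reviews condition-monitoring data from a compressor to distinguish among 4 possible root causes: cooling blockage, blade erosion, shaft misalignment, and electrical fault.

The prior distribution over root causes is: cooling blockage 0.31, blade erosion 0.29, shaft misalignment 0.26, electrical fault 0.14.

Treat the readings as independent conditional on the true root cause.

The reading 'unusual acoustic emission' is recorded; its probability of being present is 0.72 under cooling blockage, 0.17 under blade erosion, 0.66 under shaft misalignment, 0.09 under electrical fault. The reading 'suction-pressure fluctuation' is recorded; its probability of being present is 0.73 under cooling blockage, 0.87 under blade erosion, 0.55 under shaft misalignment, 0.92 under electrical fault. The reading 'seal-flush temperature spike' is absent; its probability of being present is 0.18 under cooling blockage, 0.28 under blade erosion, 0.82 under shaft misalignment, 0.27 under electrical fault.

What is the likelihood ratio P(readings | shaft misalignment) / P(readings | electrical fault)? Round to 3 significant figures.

Take the product of per-reading likelihoods under each hypothesis (using 1 − P(present | H) for each absent reading), then divide.
  shaft misalignment: 0.66 × 0.55 × (1 − 0.82) = 0.06534
  electrical fault: 0.09 × 0.92 × (1 − 0.27) = 0.060444
Bayes factor = 0.06534 / 0.060444 ≈ 1.08

1.08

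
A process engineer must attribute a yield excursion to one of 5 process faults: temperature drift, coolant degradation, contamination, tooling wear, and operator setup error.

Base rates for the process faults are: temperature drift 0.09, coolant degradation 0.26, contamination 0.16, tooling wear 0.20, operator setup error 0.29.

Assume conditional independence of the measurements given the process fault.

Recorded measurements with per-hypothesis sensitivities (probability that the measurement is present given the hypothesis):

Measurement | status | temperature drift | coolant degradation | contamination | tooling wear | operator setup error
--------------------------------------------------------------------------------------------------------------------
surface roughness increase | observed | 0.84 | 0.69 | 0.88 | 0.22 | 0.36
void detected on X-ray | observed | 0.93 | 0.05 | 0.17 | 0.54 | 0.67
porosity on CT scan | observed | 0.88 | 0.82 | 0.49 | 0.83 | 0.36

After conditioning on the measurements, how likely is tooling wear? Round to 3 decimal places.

0.157

Multiply each prior by the joint likelihood of the measurement pattern:
  temperature drift: 0.09 × 0.84 × 0.93 × 0.88 = 0.061871
  coolant degradation: 0.26 × 0.69 × 0.05 × 0.82 = 0.0073554
  contamination: 0.16 × 0.88 × 0.17 × 0.49 = 0.011729
  tooling wear: 0.20 × 0.22 × 0.54 × 0.83 = 0.019721
  operator setup error: 0.29 × 0.36 × 0.67 × 0.36 = 0.025181
The unnormalized weights sum to 0.12586.
P(tooling wear | evidence) = 0.019721 / 0.12586 ≈ 0.157.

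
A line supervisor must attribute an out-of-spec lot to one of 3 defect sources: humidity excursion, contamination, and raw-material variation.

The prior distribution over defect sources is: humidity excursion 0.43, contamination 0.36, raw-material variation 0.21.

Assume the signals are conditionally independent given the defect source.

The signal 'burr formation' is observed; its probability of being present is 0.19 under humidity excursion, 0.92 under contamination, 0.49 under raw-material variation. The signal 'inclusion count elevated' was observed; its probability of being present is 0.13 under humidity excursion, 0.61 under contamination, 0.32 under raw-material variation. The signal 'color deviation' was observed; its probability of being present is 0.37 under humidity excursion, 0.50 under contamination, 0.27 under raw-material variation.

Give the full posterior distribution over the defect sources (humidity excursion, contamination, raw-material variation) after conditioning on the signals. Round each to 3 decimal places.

By Bayes' rule with conditional independence, the unnormalized weight for each hypothesis is prior × ∏ likelihoods:
  humidity excursion: 0.43 × 0.19 × 0.13 × 0.37 = 0.0039298
  contamination: 0.36 × 0.92 × 0.61 × 0.50 = 0.10102
  raw-material variation: 0.21 × 0.49 × 0.32 × 0.27 = 0.0088906
Normalizing constant Z = 0.0039298 + 0.10102 + 0.0088906 = 0.11384.
P(humidity excursion | evidence) = 0.0039298 / 0.11384 ≈ 0.035
P(contamination | evidence) = 0.10102 / 0.11384 ≈ 0.887
P(raw-material variation | evidence) = 0.0088906 / 0.11384 ≈ 0.078

0.035, 0.887, 0.078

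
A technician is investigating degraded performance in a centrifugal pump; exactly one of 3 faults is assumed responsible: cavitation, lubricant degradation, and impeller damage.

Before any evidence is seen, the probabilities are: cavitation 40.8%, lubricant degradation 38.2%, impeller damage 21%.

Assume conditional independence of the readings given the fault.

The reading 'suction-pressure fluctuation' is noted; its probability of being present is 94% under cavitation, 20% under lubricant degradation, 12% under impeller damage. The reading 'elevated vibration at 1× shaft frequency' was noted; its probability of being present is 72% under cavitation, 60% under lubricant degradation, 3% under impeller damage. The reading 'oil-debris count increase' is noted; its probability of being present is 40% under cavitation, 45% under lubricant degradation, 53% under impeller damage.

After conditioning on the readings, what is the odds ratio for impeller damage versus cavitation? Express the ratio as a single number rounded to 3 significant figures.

0.00363

Posterior odds equal prior odds times the likelihood ratio; only the two competing hypotheses matter.
  impeller damage: 0.210 × 0.12 × 0.03 × 0.53 = 0.00040068
  cavitation: 0.408 × 0.94 × 0.72 × 0.40 = 0.11045
Odds(impeller damage : cavitation) = 0.00040068 / 0.11045 ≈ 0.00363.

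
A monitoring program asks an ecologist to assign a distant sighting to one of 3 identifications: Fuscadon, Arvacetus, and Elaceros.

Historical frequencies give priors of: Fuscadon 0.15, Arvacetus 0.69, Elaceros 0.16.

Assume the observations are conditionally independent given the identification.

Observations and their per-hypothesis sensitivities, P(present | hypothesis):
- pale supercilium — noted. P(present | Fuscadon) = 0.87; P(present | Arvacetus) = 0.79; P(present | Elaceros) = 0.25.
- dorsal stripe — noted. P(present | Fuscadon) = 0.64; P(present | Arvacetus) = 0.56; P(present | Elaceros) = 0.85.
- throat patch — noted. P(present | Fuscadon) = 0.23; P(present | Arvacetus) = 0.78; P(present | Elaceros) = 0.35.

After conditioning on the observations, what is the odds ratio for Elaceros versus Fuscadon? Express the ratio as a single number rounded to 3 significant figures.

0.619

The normalizing constant cancels in an odds ratio, so compute prior × likelihood for the two hypotheses only:
  Elaceros: 0.16 × 0.25 × 0.85 × 0.35 = 0.0119
  Fuscadon: 0.15 × 0.87 × 0.64 × 0.23 = 0.01921
Posterior odds = 0.0119 / 0.01921 ≈ 0.619.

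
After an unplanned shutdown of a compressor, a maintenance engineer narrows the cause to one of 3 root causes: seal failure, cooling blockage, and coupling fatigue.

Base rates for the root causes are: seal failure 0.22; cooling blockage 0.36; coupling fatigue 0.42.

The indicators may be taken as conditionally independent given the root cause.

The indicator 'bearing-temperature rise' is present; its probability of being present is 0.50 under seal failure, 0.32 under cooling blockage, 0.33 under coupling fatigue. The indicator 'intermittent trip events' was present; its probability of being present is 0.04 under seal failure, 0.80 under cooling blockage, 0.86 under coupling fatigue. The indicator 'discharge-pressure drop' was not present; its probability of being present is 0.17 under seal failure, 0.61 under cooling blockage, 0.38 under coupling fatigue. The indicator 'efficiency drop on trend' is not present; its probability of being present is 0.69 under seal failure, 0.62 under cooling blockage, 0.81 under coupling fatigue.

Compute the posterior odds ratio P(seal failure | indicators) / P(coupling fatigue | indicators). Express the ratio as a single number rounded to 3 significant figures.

0.0806

The normalizing constant cancels in an odds ratio, so compute prior × likelihood for the two hypotheses only (using 1 − P(present | H) for each absent indicator):
  seal failure: 0.22 × 0.50 × 0.04 × (1 − 0.17) × (1 − 0.69) = 0.0011321
  coupling fatigue: 0.42 × 0.33 × 0.86 × (1 − 0.38) × (1 − 0.81) = 0.014041
Odds(seal failure : coupling fatigue) = 0.0011321 / 0.014041 ≈ 0.0806.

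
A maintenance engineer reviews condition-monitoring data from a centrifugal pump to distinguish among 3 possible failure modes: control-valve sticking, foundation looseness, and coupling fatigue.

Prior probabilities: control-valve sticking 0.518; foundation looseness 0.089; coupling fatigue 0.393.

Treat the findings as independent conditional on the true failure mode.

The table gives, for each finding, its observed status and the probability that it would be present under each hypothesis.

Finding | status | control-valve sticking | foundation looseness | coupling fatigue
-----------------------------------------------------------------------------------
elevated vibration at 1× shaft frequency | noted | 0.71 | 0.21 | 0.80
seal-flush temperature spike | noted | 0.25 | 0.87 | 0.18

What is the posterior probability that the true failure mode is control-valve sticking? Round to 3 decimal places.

By Bayes' rule with conditional independence, the unnormalized weight for each hypothesis is prior × ∏ likelihoods:
  control-valve sticking: 0.518 × 0.71 × 0.25 = 0.091945
  foundation looseness: 0.089 × 0.21 × 0.87 = 0.01626
  coupling fatigue: 0.393 × 0.80 × 0.18 = 0.056592
The unnormalized weights sum to 0.1648.
P(control-valve sticking | evidence) = 0.091945 / 0.1648 ≈ 0.558.

0.558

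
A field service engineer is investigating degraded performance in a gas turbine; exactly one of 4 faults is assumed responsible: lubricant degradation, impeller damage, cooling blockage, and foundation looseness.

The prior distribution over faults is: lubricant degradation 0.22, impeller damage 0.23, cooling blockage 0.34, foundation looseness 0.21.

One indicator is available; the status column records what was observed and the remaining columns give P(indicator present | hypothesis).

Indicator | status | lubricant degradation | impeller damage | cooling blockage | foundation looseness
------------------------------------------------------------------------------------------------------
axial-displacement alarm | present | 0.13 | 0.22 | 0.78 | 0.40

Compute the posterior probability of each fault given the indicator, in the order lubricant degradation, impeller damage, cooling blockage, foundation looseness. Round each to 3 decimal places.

For each hypothesis, the unnormalized posterior weight is prior × likelihood:
  lubricant degradation: 0.22 × 0.13 = 0.0286
  impeller damage: 0.23 × 0.22 = 0.0506
  cooling blockage: 0.34 × 0.78 = 0.2652
  foundation looseness: 0.21 × 0.40 = 0.084
Normalizing constant Z = 0.0286 + 0.0506 + 0.2652 + 0.084 = 0.4284.
P(lubricant degradation | evidence) = 0.0286 / 0.4284 ≈ 0.067
P(impeller damage | evidence) = 0.0506 / 0.4284 ≈ 0.118
P(cooling blockage | evidence) = 0.2652 / 0.4284 ≈ 0.619
P(foundation looseness | evidence) = 0.084 / 0.4284 ≈ 0.196

0.067, 0.118, 0.619, 0.196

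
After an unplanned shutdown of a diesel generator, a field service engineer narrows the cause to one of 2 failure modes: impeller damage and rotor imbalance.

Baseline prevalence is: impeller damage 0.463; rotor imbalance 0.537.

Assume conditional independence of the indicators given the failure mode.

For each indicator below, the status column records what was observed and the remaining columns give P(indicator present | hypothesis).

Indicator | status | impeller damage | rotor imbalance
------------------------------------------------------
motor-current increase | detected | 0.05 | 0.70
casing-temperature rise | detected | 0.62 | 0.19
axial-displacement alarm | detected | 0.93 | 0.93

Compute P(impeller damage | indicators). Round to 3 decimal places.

By Bayes' rule with conditional independence, the unnormalized weight for each hypothesis is prior × ∏ likelihoods:
  impeller damage: 0.463 × 0.05 × 0.62 × 0.93 = 0.013348
  rotor imbalance: 0.537 × 0.70 × 0.19 × 0.93 = 0.066422
Marginal likelihood of the evidence = 0.07977.
P(impeller damage | evidence) = 0.013348 / 0.07977 ≈ 0.167.

0.167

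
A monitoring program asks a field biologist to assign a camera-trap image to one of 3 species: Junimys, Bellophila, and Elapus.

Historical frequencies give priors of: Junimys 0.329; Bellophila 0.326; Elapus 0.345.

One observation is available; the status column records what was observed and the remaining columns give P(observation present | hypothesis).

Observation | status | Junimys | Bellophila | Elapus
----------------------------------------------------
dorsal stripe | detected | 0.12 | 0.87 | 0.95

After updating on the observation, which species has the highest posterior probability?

Elapus

Multiply each prior by the likelihood of the observation:
  Junimys: 0.329 × 0.12 = 0.03948
  Bellophila: 0.326 × 0.87 = 0.28362
  Elapus: 0.345 × 0.95 = 0.32775
Normalizing constant Z = 0.03948 + 0.28362 + 0.32775 = 0.65085.
P(Junimys | evidence) ≈ 0.03948 / 0.65085 ≈ 0.061
P(Bellophila | evidence) ≈ 0.28362 / 0.65085 ≈ 0.436
P(Elapus | evidence) ≈ 0.32775 / 0.65085 ≈ 0.504
The largest is 0.504, so Elapus is most probable.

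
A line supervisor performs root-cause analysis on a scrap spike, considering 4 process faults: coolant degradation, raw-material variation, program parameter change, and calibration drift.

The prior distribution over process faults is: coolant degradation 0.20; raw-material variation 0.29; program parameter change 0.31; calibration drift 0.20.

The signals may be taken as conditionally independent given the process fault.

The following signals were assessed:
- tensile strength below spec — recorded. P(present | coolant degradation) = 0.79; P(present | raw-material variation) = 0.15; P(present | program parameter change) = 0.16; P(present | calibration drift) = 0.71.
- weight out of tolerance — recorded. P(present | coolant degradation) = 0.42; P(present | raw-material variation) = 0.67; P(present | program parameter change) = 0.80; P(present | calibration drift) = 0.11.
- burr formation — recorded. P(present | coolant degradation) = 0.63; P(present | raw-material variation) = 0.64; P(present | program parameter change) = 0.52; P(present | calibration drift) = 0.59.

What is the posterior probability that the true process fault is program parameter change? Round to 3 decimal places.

For each hypothesis, the unnormalized posterior weight is prior × product of the signal likelihoods:
  coolant degradation: 0.20 × 0.79 × 0.42 × 0.63 = 0.041807
  raw-material variation: 0.29 × 0.15 × 0.67 × 0.64 = 0.018653
  program parameter change: 0.31 × 0.16 × 0.80 × 0.52 = 0.020634
  calibration drift: 0.20 × 0.71 × 0.11 × 0.59 = 0.0092158
Normalizing constant Z = 0.041807 + 0.018653 + 0.020634 + 0.0092158 = 0.090309.
P(program parameter change | evidence) = 0.020634 / 0.090309 ≈ 0.228.

0.228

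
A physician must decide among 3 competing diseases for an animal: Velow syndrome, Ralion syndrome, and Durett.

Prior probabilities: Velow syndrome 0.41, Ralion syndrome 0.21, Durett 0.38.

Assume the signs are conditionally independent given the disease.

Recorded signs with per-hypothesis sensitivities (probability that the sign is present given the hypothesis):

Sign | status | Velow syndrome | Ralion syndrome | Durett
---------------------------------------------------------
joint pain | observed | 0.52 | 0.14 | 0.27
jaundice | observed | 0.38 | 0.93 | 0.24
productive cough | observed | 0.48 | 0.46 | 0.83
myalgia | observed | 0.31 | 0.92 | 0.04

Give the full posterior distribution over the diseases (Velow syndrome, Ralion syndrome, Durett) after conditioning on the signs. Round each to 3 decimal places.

Multiply each prior by the joint likelihood of the sign pattern:
  Velow syndrome: 0.41 × 0.52 × 0.38 × 0.48 × 0.31 = 0.012055
  Ralion syndrome: 0.21 × 0.14 × 0.93 × 0.46 × 0.92 = 0.011571
  Durett: 0.38 × 0.27 × 0.24 × 0.83 × 0.04 = 0.00081752
Normalizing constant Z = 0.012055 + 0.011571 + 0.00081752 = 0.024444.
P(Velow syndrome | evidence) = 0.012055 / 0.024444 ≈ 0.493
P(Ralion syndrome | evidence) = 0.011571 / 0.024444 ≈ 0.473
P(Durett | evidence) = 0.00081752 / 0.024444 ≈ 0.033

0.493, 0.473, 0.033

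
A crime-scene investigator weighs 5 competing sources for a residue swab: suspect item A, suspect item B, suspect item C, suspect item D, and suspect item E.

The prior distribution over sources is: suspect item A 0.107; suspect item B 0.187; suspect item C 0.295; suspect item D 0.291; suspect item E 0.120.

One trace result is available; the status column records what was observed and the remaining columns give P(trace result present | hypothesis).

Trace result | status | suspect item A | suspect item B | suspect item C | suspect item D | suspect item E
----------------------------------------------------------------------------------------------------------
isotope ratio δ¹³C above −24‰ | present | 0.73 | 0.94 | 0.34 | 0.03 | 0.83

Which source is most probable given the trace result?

Multiply each prior by the likelihood of the trace result:
  suspect item A: 0.107 × 0.73 = 0.07811
  suspect item B: 0.187 × 0.94 = 0.17578
  suspect item C: 0.295 × 0.34 = 0.1003
  suspect item D: 0.291 × 0.03 = 0.00873
  suspect item E: 0.120 × 0.83 = 0.0996
Marginal likelihood of the evidence = 0.46252.
P(suspect item A | evidence) ≈ 0.07811 / 0.46252 ≈ 0.169
P(suspect item B | evidence) ≈ 0.17578 / 0.46252 ≈ 0.380
P(suspect item C | evidence) ≈ 0.1003 / 0.46252 ≈ 0.217
P(suspect item D | evidence) ≈ 0.00873 / 0.46252 ≈ 0.019
P(suspect item E | evidence) ≈ 0.0996 / 0.46252 ≈ 0.215
The largest is 0.380, so suspect item B is most probable.

suspect item B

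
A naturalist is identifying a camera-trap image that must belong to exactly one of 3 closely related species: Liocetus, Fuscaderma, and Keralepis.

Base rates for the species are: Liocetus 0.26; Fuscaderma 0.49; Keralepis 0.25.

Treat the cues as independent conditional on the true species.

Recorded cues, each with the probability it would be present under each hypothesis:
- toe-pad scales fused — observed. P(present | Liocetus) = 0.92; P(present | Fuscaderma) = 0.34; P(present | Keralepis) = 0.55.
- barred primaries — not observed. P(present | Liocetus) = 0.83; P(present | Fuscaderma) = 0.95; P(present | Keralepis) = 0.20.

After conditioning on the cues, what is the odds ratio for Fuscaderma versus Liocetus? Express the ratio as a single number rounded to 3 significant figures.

Unnormalized posterior weight (prior times the cue likelihoods) for each of the two hypotheses (using 1 − P(present | H) for each absent cue):
  Fuscaderma: 0.49 × 0.34 × (1 − 0.95) = 0.00833
  Liocetus: 0.26 × 0.92 × (1 − 0.83) = 0.040664
Posterior odds = 0.00833 / 0.040664 ≈ 0.205.

0.205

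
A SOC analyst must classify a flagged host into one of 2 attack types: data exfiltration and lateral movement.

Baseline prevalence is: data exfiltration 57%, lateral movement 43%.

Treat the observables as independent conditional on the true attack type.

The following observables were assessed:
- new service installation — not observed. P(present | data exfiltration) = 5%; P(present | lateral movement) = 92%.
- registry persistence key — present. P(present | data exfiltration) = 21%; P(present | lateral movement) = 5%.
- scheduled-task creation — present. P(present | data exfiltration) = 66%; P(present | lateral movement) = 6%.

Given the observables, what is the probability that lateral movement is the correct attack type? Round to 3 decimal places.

0.001

For each hypothesis, the unnormalized posterior weight is prior × product of the observable likelihoods (using 1 − P(present | H) for each absent observable):
  data exfiltration: 0.57 × (1 − 0.05) × 0.21 × 0.66 = 0.075052
  lateral movement: 0.43 × (1 − 0.92) × 0.05 × 0.06 = 0.0001032
Marginal likelihood of the evidence = 0.075155.
P(lateral movement | evidence) = 0.0001032 / 0.075155 ≈ 0.001.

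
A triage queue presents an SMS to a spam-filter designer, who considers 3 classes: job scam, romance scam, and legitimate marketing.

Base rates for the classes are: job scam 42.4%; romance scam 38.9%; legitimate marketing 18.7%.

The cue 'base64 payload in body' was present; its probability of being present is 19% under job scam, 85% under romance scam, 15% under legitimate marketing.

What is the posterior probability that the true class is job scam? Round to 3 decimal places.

Multiply each prior by the likelihood of the cue:
  job scam: 0.424 × 0.19 = 0.08056
  romance scam: 0.389 × 0.85 = 0.33065
  legitimate marketing: 0.187 × 0.15 = 0.02805
Marginal likelihood of the evidence = 0.43926.
P(job scam | evidence) = 0.08056 / 0.43926 ≈ 0.183.

0.183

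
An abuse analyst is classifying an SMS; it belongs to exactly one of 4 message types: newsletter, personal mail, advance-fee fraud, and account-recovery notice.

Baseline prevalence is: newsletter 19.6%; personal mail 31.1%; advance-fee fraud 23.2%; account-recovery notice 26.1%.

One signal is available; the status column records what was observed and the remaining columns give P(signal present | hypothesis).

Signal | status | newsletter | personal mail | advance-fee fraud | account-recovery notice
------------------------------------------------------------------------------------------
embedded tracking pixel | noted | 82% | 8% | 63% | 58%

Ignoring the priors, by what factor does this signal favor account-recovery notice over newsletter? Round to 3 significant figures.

The Bayes factor is the ratio of the two likelihoods.
  account-recovery notice: 0.58
  newsletter: 0.82
Bayes factor = 0.58 / 0.82 ≈ 0.707

0.707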